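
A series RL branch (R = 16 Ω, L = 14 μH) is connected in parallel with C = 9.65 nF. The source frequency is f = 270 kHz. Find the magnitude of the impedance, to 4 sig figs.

ω = 2πf = 1.696e+06 rad/s
X_L = ωL = 23.75 Ω
X_C = 1/(ωC) = 61.08 Ω
Branch 1 (R+jX_L): Z₁ = 16.00 + j23.75 Ω, |Z₁| = 28.64 Ω
Branch 2 (−jX_C): Z₂ = −j61.08 Ω
Parallel: Z = Z₁Z₂/(Z₁+Z₂), |Z| = 43.07 Ω, ∠Z = 32.83°

43.07 Ω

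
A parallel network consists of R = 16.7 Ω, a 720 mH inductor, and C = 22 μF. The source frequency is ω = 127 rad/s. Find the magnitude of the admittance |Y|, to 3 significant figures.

60.4 mS

X_L = ωL = 91.4 Ω
X_C = 1/(ωC) = 358 Ω
Parallel: admittances add. Y = 1/R + 1/(jωL) + jωC
Y = (0.0599 − j0.00814) S
|Y| = 0.0604 S → |Z| = 1/|Y| = 16.5 Ω, ∠Z = −∠Y = 7.74°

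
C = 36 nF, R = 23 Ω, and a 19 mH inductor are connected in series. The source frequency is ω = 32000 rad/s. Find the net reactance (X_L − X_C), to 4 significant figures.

-260.1 Ω

X_L = ωL = 608.0 Ω
X_C = 1/(ωC) = 868.1 Ω
X = 608.0 − 868.1 = -260.1 Ω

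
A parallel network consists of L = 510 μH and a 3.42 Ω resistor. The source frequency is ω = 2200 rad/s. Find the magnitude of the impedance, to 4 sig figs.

X_L = ωL = 1.122 Ω
Parallel: admittances add. Y = 1/R + 1/(jωL)
Y = (0.2924 − j0.8913) S
|Y| = 0.9380 S → |Z| = 1/|Y| = 1.066 Ω, ∠Z = −∠Y = 71.84°

1.066 Ω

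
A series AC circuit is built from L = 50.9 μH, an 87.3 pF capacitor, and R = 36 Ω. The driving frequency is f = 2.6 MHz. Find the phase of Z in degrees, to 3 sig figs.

ω = 2πf = 1.634e+07 rad/s
X_L = ωL = 832 Ω
X_C = 1/(ωC) = 701 Ω
Net reactance X = X_L − X_C = 130 Ω
Z = 36.0 + j130 Ω
|Z| = √(36.0² + 130²) = 135 Ω
∠Z = arctan(130/36.0) = 74.6°

74.6°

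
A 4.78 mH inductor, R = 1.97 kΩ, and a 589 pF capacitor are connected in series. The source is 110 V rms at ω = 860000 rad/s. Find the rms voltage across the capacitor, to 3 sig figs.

74.7 V

X_L = ωL = 4110 Ω
X_C = 1/(ωC) = 1970 Ω
Net reactance X = X_L − X_C = 2140 Ω
Z = 1970 + j2140 Ω
|Z| = √(1970² + 2140²) = 2910 Ω
I = V/|Z| = 37.8 mA
V_C = I·|Z_C| = 0.0378 × 1970 = 74.7 V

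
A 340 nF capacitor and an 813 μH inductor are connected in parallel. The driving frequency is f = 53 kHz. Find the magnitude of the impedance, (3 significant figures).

ω = 2πf = 333000 rad/s
X_L = ωL = 271 Ω
X_C = 1/(ωC) = 8.83 Ω
Parallel: admittances add. Y = 1/(jωL) + jωC
Y = (0 + j0.110) S
|Y| = 0.110 S → |Z| = 1/|Y| = 9.13 Ω, ∠Z = −∠Y = -90.0°

9.13 Ω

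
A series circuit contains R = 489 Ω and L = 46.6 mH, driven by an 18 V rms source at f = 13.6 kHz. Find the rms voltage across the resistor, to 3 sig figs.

ω = 2πf = 85450 rad/s
X_L = ωL = 3980 Ω
Z = 489 + j3980 Ω
|Z| = √(489² + 3980²) = 4010 Ω
I = V/|Z| = 4.49 mA
V_R = I·|Z_R| = 0.00449 × 489 = 2.19 V

2.19 V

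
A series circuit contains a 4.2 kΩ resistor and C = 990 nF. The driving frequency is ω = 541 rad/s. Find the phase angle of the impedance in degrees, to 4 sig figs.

X_C = 1/(ωC) = 1867 Ω
Z = 4200 − j1867 Ω
|Z| = √(4200² + 1867²) = 4596 Ω
∠Z = arctan(-1867/4200) = -23.97°

-23.97°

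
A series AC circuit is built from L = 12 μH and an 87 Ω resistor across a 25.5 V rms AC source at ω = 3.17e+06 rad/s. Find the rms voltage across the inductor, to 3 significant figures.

10.2 V

X_L = ωL = 38.0 Ω
Z = 87.0 + j38.0 Ω
|Z| = √(87.0² + 38.0²) = 95.0 Ω
I = V/|Z| = 269 mA
V_L = I·|Z_L| = 0.269 × 38.0 = 10.2 V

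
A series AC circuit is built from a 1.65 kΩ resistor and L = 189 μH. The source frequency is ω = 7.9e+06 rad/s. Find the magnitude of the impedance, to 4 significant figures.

X_L = ωL = 1493 Ω
Z = 1650 + j1493 Ω
|Z| = √(1650² + 1493²) = 2225 Ω

2225 Ω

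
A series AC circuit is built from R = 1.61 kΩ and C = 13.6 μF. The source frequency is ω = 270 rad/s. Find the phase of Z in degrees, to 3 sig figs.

-9.60°

X_C = 1/(ωC) = 272 Ω
Z = 1610 − j272 Ω
|Z| = √(1610² + 272²) = 1630 Ω
∠Z = arctan(-272/1610) = -9.60°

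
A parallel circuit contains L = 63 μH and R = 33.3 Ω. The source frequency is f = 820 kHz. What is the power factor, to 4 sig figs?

ω = 2πf = 5.152e+06 rad/s
X_L = ωL = 324.6 Ω
Parallel: admittances add. Y = 1/R + 1/(jωL)
Y = (0.03003 − j0.003081) S
|Y| = 0.03019 S → |Z| = 1/|Y| = 33.13 Ω, ∠Z = −∠Y = 5.858°
cos φ = cos(5.858°) = 0.9948

0.9948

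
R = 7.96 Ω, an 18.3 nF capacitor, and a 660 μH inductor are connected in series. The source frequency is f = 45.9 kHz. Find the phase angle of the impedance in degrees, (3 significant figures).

ω = 2πf = 288400 rad/s
X_L = ωL = 190 Ω
X_C = 1/(ωC) = 189 Ω
Net reactance X = X_L − X_C = 0.866 Ω
Z = 7.96 + j0.866 Ω
|Z| = √(7.96² + 0.866²) = 8.01 Ω
∠Z = arctan(0.866/7.96) = 6.21°

6.21°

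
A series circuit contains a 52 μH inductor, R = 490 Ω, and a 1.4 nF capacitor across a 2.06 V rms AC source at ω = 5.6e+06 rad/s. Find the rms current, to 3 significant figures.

X_L = ωL = 291 Ω
X_C = 1/(ωC) = 128 Ω
Net reactance X = X_L − X_C = 164 Ω
Z = 490 + j164 Ω
|Z| = √(490² + 164²) = 517 Ω
I = V/|Z| = 2.06/517 = 3.99 mA

3.99 mA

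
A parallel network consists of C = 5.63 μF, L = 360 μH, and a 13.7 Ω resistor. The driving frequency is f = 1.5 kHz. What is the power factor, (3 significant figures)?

ω = 2πf = 9425 rad/s
X_L = ωL = 3.39 Ω
X_C = 1/(ωC) = 18.8 Ω
Parallel: admittances add. Y = 1/R + 1/(jωL) + jωC
Y = (0.0730 − j0.242) S
|Y| = 0.252 S → |Z| = 1/|Y| = 3.96 Ω, ∠Z = −∠Y = 73.2°
cos φ = cos(73.2°) = 0.289

0.289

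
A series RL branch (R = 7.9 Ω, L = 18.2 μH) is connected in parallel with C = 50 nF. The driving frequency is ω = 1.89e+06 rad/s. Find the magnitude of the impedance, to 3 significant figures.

14.9 Ω

X_L = ωL = 34.4 Ω
X_C = 1/(ωC) = 10.6 Ω
Branch 1 (R+jX_L): Z₁ = 7.90 + j34.4 Ω, |Z₁| = 35.3 Ω
Branch 2 (−jX_C): Z₂ = −j10.6 Ω
Parallel: Z = Z₁Z₂/(Z₁+Z₂), |Z| = 14.9 Ω, ∠Z = -84.6°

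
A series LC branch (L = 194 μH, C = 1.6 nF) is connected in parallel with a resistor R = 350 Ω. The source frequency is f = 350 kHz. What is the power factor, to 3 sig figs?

0.377

ω = 2πf = 2.199e+06 rad/s
X_L = ωL = 427 Ω
X_C = 1/(ωC) = 284 Ω
Branch 1: Z₁ = R = 350 Ω
Branch 2 (series LC): Z₂ = j(X_L − X_C) = j142 Ω
Parallel: Z = Z₁Z₂/(Z₁+Z₂), |Z| = 132 Ω, ∠Z = 67.9°
cos φ = cos(67.9°) = 0.377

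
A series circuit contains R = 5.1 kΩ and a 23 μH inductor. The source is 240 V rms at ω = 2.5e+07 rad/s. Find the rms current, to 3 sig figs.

46.8 mA

X_L = ωL = 575 Ω
Z = 5100 + j575 Ω
|Z| = √(5100² + 575²) = 5130 Ω
I = V/|Z| = 240/5130 = 46.8 mA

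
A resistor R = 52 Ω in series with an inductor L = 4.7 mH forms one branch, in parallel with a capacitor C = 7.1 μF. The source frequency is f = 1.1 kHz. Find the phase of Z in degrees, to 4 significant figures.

-71.11°

ω = 2πf = 6912 rad/s
X_L = ωL = 32.48 Ω
X_C = 1/(ωC) = 20.38 Ω
Branch 1 (R+jX_L): Z₁ = 52.00 + j32.48 Ω, |Z₁| = 61.31 Ω
Branch 2 (−jX_C): Z₂ = −j20.38 Ω
Parallel: Z = Z₁Z₂/(Z₁+Z₂), |Z| = 23.40 Ω, ∠Z = -71.11°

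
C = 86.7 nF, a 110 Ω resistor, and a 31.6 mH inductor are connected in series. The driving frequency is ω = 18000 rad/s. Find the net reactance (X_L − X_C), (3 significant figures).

X_L = ωL = 569 Ω
X_C = 1/(ωC) = 641 Ω
X = 569 − 641 = -72.0 Ω

-72.0 Ω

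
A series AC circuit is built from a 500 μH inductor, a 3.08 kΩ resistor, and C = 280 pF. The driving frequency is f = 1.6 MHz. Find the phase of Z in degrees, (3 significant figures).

56.6°

ω = 2πf = 1.005e+07 rad/s
X_L = ωL = 5030 Ω
X_C = 1/(ωC) = 355 Ω
Net reactance X = X_L − X_C = 4670 Ω
Z = 3080 + j4670 Ω
|Z| = √(3080² + 4670²) = 5600 Ω
∠Z = arctan(4670/3080) = 56.6°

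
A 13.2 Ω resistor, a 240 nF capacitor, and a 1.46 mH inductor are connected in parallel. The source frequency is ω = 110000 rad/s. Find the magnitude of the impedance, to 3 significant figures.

12.8 Ω

X_L = ωL = 161 Ω
X_C = 1/(ωC) = 37.9 Ω
Parallel: admittances add. Y = 1/R + 1/(jωL) + jωC
Y = (0.0758 + j0.0202) S
|Y| = 0.0784 S → |Z| = 1/|Y| = 12.8 Ω, ∠Z = −∠Y = -14.9°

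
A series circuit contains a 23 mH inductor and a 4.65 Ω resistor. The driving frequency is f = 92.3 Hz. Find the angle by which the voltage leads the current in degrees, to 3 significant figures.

70.8°

ω = 2πf = 579.9 rad/s
X_L = ωL = 13.3 Ω
Z = 4.65 + j13.3 Ω
|Z| = √(4.65² + 13.3²) = 14.1 Ω
∠Z = arctan(13.3/4.65) = 70.8°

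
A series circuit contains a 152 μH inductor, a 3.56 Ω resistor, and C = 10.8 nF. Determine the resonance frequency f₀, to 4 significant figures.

124.2 kHz

ω₀ = 1/√(LC) = 1/√(0.000152 × 1.08e-08) = 780500 rad/s
f₀ = ω₀/(2π) = 124.2 kHz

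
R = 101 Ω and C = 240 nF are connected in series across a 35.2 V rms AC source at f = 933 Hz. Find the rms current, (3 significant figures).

49.0 mA

ω = 2πf = 5862 rad/s
X_C = 1/(ωC) = 711 Ω
Z = 101 − j711 Ω
|Z| = √(101² + 711²) = 718 Ω
I = V/|Z| = 35.2/718 = 49.0 mA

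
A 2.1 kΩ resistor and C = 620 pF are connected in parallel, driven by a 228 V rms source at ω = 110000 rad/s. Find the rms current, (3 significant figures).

X_C = 1/(ωC) = 14700 Ω
Parallel: admittances add. Y = 1/R + jωC
Y = (0.000476 + j6.82e-05) S
|Y| = 0.000481 S → |Z| = 1/|Y| = 2080 Ω, ∠Z = −∠Y = -8.15°
I = V/|Z| = 228/2080 = 110 mA

110 mA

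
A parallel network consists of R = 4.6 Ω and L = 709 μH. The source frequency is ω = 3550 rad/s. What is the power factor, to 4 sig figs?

X_L = ωL = 2.517 Ω
Parallel: admittances add. Y = 1/R + 1/(jωL)
Y = (0.2174 − j0.3973) S
|Y| = 0.4529 S → |Z| = 1/|Y| = 2.208 Ω, ∠Z = −∠Y = 61.31°
cos φ = cos(61.31°) = 0.4800

0.4800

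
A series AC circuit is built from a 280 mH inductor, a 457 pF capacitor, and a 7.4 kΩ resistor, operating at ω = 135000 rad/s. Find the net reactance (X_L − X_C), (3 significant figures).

21600 Ω

X_L = ωL = 37800 Ω
X_C = 1/(ωC) = 16200 Ω
X = 37800 − 16200 = 21600 Ω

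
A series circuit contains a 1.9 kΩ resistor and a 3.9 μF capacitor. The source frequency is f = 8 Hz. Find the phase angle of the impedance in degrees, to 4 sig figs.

ω = 2πf = 50.27 rad/s
X_C = 1/(ωC) = 5101 Ω
Z = 1900 − j5101 Ω
|Z| = √(1900² + 5101²) = 5443 Ω
∠Z = arctan(-5101/1900) = -69.57°

-69.57°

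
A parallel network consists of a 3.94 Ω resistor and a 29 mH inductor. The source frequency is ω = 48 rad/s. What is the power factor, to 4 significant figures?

X_L = ωL = 1.392 Ω
Parallel: admittances add. Y = 1/R + 1/(jωL)
Y = (0.2538 − j0.7184) S
|Y| = 0.7619 S → |Z| = 1/|Y| = 1.312 Ω, ∠Z = −∠Y = 70.54°
cos φ = cos(70.54°) = 0.3331

0.3331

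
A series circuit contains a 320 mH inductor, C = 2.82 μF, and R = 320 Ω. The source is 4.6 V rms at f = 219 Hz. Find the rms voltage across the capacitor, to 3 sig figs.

ω = 2πf = 1376 rad/s
X_L = ωL = 440 Ω
X_C = 1/(ωC) = 258 Ω
Net reactance X = X_L − X_C = 183 Ω
Z = 320 + j183 Ω
|Z| = √(320² + 183²) = 368 Ω
I = V/|Z| = 12.5 mA
V_C = I·|Z_C| = 0.0125 × 258 = 3.22 V

3.22 V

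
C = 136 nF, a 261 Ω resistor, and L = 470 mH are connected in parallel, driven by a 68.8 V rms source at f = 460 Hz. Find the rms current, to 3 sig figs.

ω = 2πf = 2890 rad/s
X_L = ωL = 1360 Ω
X_C = 1/(ωC) = 2540 Ω
Parallel: admittances add. Y = 1/R + 1/(jωL) + jωC
Y = (0.00383 − j0.000343) S
|Y| = 0.00385 S → |Z| = 1/|Y| = 260 Ω, ∠Z = −∠Y = 5.12°
I = V/|Z| = 68.8/260 = 265 mA

265 mA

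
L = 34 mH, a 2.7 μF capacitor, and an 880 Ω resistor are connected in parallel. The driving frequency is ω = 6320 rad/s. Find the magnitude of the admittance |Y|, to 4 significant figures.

12.46 mS

X_L = ωL = 214.9 Ω
X_C = 1/(ωC) = 58.60 Ω
Parallel: admittances add. Y = 1/R + 1/(jωL) + jωC
Y = (0.001136 + j0.01241) S
|Y| = 0.01246 S → |Z| = 1/|Y| = 80.24 Ω, ∠Z = −∠Y = -84.77°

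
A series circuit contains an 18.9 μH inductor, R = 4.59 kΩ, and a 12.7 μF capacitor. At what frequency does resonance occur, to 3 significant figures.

ω₀ = 1/√(LC) = 1/√(1.89e-05 × 1.27e-05) = 64550 rad/s
f₀ = ω₀/(2π) = 10.3 kHz

10.3 kHz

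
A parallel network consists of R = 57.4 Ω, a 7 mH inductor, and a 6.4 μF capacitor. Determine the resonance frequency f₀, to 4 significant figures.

751.9 Hz

ω₀ = 1/√(LC) = 1/√(0.007 × 6.4e-06) = 4725 rad/s
f₀ = ω₀/(2π) = 751.9 Hz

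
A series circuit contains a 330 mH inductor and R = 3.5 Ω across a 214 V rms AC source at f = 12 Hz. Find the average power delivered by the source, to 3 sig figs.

ω = 2πf = 75.40 rad/s
X_L = ωL = 24.9 Ω
Z = 3.50 + j24.9 Ω
|Z| = √(3.50² + 24.9²) = 25.1 Ω
∠Z = arctan(24.9/3.50) = 82.0°
I = V/|Z| = 8.52 A
P = VI cos φ = 214 × 8.52 × cos(82.0°) = 254 W

254 W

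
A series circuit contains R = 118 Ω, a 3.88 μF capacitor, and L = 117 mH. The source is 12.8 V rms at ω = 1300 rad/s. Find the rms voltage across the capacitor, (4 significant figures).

X_L = ωL = 152.1 Ω
X_C = 1/(ωC) = 198.3 Ω
Net reactance X = X_L − X_C = -46.16 Ω
Z = 118.0 − j46.16 Ω
|Z| = √(118.0² + 46.16²) = 126.7 Ω
I = V/|Z| = 101.0 mA
V_C = I·|Z_C| = 0.1010 × 198.3 = 20.03 V

20.03 V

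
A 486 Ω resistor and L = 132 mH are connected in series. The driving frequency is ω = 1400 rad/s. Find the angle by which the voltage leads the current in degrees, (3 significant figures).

20.8°

X_L = ωL = 185 Ω
Z = 486 + j185 Ω
|Z| = √(486² + 185²) = 520 Ω
∠Z = arctan(185/486) = 20.8°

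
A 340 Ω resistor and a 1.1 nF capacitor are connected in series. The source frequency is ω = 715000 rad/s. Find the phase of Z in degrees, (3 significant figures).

X_C = 1/(ωC) = 1270 Ω
Z = 340 − j1270 Ω
|Z| = √(340² + 1270²) = 1320 Ω
∠Z = arctan(-1270/340) = -75.0°

-75.0°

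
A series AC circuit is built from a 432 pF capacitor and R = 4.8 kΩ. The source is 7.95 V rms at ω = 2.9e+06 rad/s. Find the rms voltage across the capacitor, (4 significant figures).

1.304 V

X_C = 1/(ωC) = 798.2 Ω
Z = 4800 − j798.2 Ω
|Z| = √(4800² + 798.2²) = 4866 Ω
I = V/|Z| = 1.634 mA
V_C = I·|Z_C| = 0.001634 × 798.2 = 1.304 V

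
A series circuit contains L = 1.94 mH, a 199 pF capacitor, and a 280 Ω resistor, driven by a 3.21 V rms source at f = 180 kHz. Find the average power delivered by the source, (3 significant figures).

ω = 2πf = 1.131e+06 rad/s
X_L = ωL = 2190 Ω
X_C = 1/(ωC) = 4440 Ω
Net reactance X = X_L − X_C = -2250 Ω
Z = 280 − j2250 Ω
|Z| = √(280² + 2250²) = 2270 Ω
∠Z = arctan(-2250/280) = -82.9°
I = V/|Z| = 1.42 mA
P = VI cos φ = 3.21 × 0.00142 × cos(-82.9°) = 562 μW

562 μW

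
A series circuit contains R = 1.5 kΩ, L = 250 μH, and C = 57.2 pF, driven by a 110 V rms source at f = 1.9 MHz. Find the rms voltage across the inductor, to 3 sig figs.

ω = 2πf = 1.194e+07 rad/s
X_L = ωL = 2980 Ω
X_C = 1/(ωC) = 1460 Ω
Net reactance X = X_L − X_C = 1520 Ω
Z = 1500 + j1520 Ω
|Z| = √(1500² + 1520²) = 2140 Ω
I = V/|Z| = 51.5 mA
V_L = I·|Z_L| = 0.0515 × 2980 = 154 V

154 V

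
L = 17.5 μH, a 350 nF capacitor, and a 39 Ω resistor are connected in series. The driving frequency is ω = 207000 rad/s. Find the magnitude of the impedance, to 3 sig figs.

X_L = ωL = 3.62 Ω
X_C = 1/(ωC) = 13.8 Ω
Net reactance X = X_L − X_C = -10.2 Ω
Z = 39.0 − j10.2 Ω
|Z| = √(39.0² + 10.2²) = 40.3 Ω

40.3 Ω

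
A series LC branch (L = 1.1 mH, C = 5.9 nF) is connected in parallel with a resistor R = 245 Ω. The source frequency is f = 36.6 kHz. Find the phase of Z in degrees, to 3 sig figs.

-26.8°

ω = 2πf = 230000 rad/s
X_L = ωL = 253 Ω
X_C = 1/(ωC) = 737 Ω
Branch 1: Z₁ = R = 245 Ω
Branch 2 (series LC): Z₂ = j(X_L − X_C) = −j484 Ω
Parallel: Z = Z₁Z₂/(Z₁+Z₂), |Z| = 219 Ω, ∠Z = -26.8°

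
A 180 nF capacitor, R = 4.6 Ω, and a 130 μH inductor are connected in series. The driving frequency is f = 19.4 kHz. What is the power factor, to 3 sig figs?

ω = 2πf = 121900 rad/s
X_L = ωL = 15.8 Ω
X_C = 1/(ωC) = 45.6 Ω
Net reactance X = X_L − X_C = -29.7 Ω
Z = 4.60 − j29.7 Ω
|Z| = √(4.60² + 29.7²) = 30.1 Ω
∠Z = arctan(-29.7/4.60) = -81.2°
cos φ = cos(-81.2°) = 0.153

0.153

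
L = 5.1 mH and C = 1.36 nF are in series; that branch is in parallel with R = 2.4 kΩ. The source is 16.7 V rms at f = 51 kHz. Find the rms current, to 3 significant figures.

ω = 2πf = 320400 rad/s
X_L = ωL = 1630 Ω
X_C = 1/(ωC) = 2290 Ω
Branch 1: Z₁ = R = 2400 Ω
Branch 2 (series LC): Z₂ = j(X_L − X_C) = −j660 Ω
Parallel: Z = Z₁Z₂/(Z₁+Z₂), |Z| = 637 Ω, ∠Z = -74.6°
I = V/|Z| = 16.7/637 = 26.2 mA

26.2 mA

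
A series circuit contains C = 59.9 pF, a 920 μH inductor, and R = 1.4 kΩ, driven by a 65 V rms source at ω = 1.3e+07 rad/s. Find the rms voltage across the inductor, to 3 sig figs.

72.2 V

X_L = ωL = 12000 Ω
X_C = 1/(ωC) = 1280 Ω
Net reactance X = X_L − X_C = 10700 Ω
Z = 1400 + j10700 Ω
|Z| = √(1400² + 10700²) = 10800 Ω
I = V/|Z| = 6.04 mA
V_L = I·|Z_L| = 0.00604 × 12000 = 72.2 V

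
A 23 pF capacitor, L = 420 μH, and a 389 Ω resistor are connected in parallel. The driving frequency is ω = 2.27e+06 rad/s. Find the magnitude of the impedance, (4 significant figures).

X_L = ωL = 953.4 Ω
X_C = 1/(ωC) = 19150 Ω
Parallel: admittances add. Y = 1/R + 1/(jωL) + jωC
Y = (0.002571 − j0.0009967) S
|Y| = 0.002757 S → |Z| = 1/|Y| = 362.7 Ω, ∠Z = −∠Y = 21.19°

362.7 Ω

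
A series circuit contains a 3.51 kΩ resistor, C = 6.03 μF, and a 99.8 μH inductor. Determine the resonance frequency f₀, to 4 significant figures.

6.488 kHz

ω₀ = 1/√(LC) = 1/√(9.98e-05 × 6.03e-06) = 40760 rad/s
f₀ = ω₀/(2π) = 6.488 kHz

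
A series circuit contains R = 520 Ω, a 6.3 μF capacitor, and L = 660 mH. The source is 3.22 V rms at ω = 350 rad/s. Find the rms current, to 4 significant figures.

5.693 mA

X_L = ωL = 231.0 Ω
X_C = 1/(ωC) = 453.5 Ω
Net reactance X = X_L − X_C = -222.5 Ω
Z = 520.0 − j222.5 Ω
|Z| = √(520.0² + 222.5²) = 565.6 Ω
I = V/|Z| = 3.22/565.6 = 5.693 mA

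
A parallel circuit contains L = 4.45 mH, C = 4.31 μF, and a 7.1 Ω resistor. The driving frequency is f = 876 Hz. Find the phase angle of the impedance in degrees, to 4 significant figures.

6.925°

ω = 2πf = 5504 rad/s
X_L = ωL = 24.49 Ω
X_C = 1/(ωC) = 42.15 Ω
Parallel: admittances add. Y = 1/R + 1/(jωL) + jωC
Y = (0.1408 − j0.01711) S
|Y| = 0.1419 S → |Z| = 1/|Y| = 7.048 Ω, ∠Z = −∠Y = 6.925°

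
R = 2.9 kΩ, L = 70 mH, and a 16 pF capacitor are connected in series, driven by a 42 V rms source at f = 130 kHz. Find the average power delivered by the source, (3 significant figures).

ω = 2πf = 816800 rad/s
X_L = ωL = 57200 Ω
X_C = 1/(ωC) = 76500 Ω
Net reactance X = X_L − X_C = -19300 Ω
Z = 2900 − j19300 Ω
|Z| = √(2900² + 19300²) = 19600 Ω
∠Z = arctan(-19300/2900) = -81.5°
I = V/|Z| = 2.15 mA
P = VI cos φ = 42 × 0.00215 × cos(-81.5°) = 13.4 mW

13.4 mW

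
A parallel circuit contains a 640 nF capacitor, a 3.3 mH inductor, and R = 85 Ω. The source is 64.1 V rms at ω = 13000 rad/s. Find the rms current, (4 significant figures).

X_L = ωL = 42.90 Ω
X_C = 1/(ωC) = 120.2 Ω
Parallel: admittances add. Y = 1/R + 1/(jωL) + jωC
Y = (0.01176 − j0.01499) S
|Y| = 0.01906 S → |Z| = 1/|Y| = 52.48 Ω, ∠Z = −∠Y = 51.87°
I = V/|Z| = 64.1/52.48 = 1.221 A

1.221 A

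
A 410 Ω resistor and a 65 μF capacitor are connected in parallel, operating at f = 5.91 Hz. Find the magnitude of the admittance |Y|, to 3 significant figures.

3.43 mS

ω = 2πf = 37.13 rad/s
X_C = 1/(ωC) = 414 Ω
Parallel: admittances add. Y = 1/R + jωC
Y = (0.00244 + j0.00241) S
|Y| = 0.00343 S → |Z| = 1/|Y| = 291 Ω, ∠Z = −∠Y = -44.7°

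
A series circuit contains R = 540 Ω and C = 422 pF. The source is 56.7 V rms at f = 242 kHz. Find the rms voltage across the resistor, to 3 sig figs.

18.6 V

ω = 2πf = 1.521e+06 rad/s
X_C = 1/(ωC) = 1560 Ω
Z = 540 − j1560 Ω
|Z| = √(540² + 1560²) = 1650 Ω
I = V/|Z| = 34.4 mA
V_R = I·|Z_R| = 0.0344 × 540 = 18.6 V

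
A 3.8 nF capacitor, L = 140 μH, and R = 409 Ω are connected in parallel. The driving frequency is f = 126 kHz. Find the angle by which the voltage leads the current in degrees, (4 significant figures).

67.88°

ω = 2πf = 791700 rad/s
X_L = ωL = 110.8 Ω
X_C = 1/(ωC) = 332.4 Ω
Parallel: admittances add. Y = 1/R + 1/(jωL) + jωC
Y = (0.002445 − j0.006014) S
|Y| = 0.006492 S → |Z| = 1/|Y| = 154.0 Ω, ∠Z = −∠Y = 67.88°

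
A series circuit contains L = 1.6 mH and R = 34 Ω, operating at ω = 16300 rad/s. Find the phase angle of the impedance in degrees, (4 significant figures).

37.49°

X_L = ωL = 26.08 Ω
Z = 34.00 + j26.08 Ω
|Z| = √(34.00² + 26.08²) = 42.85 Ω
∠Z = arctan(26.08/34.00) = 37.49°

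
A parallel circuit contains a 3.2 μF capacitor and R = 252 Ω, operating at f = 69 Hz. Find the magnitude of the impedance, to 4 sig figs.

ω = 2πf = 433.5 rad/s
X_C = 1/(ωC) = 720.8 Ω
Parallel: admittances add. Y = 1/R + jωC
Y = (0.003968 + j0.001387) S
|Y| = 0.004204 S → |Z| = 1/|Y| = 237.9 Ω, ∠Z = −∠Y = -19.27°

237.9 Ω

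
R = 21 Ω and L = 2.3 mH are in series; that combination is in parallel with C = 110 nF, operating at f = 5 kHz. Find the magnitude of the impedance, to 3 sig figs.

99.8 Ω

ω = 2πf = 31420 rad/s
X_L = ωL = 72.3 Ω
X_C = 1/(ωC) = 289 Ω
Branch 1 (R+jX_L): Z₁ = 21.0 + j72.3 Ω, |Z₁| = 75.2 Ω
Branch 2 (−jX_C): Z₂ = −j289 Ω
Parallel: Z = Z₁Z₂/(Z₁+Z₂), |Z| = 99.8 Ω, ∠Z = 68.3°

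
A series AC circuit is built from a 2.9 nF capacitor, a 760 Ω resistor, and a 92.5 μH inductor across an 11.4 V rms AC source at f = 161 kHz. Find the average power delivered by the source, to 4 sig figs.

ω = 2πf = 1.012e+06 rad/s
X_L = ωL = 93.57 Ω
X_C = 1/(ωC) = 340.9 Ω
Net reactance X = X_L − X_C = -247.3 Ω
Z = 760.0 − j247.3 Ω
|Z| = √(760.0² + 247.3²) = 799.2 Ω
∠Z = arctan(-247.3/760.0) = -18.02°
I = V/|Z| = 14.26 mA
P = VI cos φ = 11.4 × 0.01426 × cos(-18.02°) = 154.6 mW

154.6 mW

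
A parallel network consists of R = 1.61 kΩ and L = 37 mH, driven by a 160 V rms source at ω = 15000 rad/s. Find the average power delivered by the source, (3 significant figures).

X_L = ωL = 555 Ω
Parallel: admittances add. Y = 1/R + 1/(jωL)
Y = (0.000621 − j0.00180) S
|Y| = 0.00191 S → |Z| = 1/|Y| = 525 Ω, ∠Z = −∠Y = 71.0°
I = V/|Z| = 305 mA
P = VI cos φ = 160 × 0.305 × cos(71.0°) = 15.9 W

15.9 W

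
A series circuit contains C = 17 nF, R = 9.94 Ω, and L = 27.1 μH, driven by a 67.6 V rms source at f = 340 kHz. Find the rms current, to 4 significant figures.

2.116 A

ω = 2πf = 2.136e+06 rad/s
X_L = ωL = 57.89 Ω
X_C = 1/(ωC) = 27.54 Ω
Net reactance X = X_L − X_C = 30.36 Ω
Z = 9.940 + j30.36 Ω
|Z| = √(9.940² + 30.36²) = 31.94 Ω
I = V/|Z| = 67.6/31.94 = 2.116 A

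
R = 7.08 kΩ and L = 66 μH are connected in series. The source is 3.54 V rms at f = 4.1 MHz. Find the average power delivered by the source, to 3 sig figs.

1.67 mW

ω = 2πf = 2.576e+07 rad/s
X_L = ωL = 1700 Ω
Z = 7080 + j1700 Ω
|Z| = √(7080² + 1700²) = 7280 Ω
∠Z = arctan(1700/7080) = 13.5°
I = V/|Z| = 486 μA
P = VI cos φ = 3.54 × 0.000486 × cos(13.5°) = 1.67 mW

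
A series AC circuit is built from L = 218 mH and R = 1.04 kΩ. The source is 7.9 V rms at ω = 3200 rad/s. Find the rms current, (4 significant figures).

X_L = ωL = 697.6 Ω
Z = 1040 + j697.6 Ω
|Z| = √(1040² + 697.6²) = 1252 Ω
I = V/|Z| = 7.9/1252 = 6.308 mA

6.308 mA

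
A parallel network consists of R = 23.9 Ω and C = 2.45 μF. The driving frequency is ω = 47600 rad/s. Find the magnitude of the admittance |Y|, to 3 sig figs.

X_C = 1/(ωC) = 8.57 Ω
Parallel: admittances add. Y = 1/R + jωC
Y = (0.0418 + j0.117) S
|Y| = 0.124 S → |Z| = 1/|Y| = 8.07 Ω, ∠Z = −∠Y = -70.3°

124 mS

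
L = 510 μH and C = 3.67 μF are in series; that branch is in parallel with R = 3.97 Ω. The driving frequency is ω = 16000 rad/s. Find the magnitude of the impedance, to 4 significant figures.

3.624 Ω

X_L = ωL = 8.160 Ω
X_C = 1/(ωC) = 17.03 Ω
Branch 1: Z₁ = R = 3.970 Ω
Branch 2 (series LC): Z₂ = j(X_L − X_C) = −j8.870 Ω
Parallel: Z = Z₁Z₂/(Z₁+Z₂), |Z| = 3.624 Ω, ∠Z = -24.11°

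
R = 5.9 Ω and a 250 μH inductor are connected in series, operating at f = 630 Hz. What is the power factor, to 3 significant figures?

ω = 2πf = 3958 rad/s
X_L = ωL = 0.990 Ω
Z = 5.90 + j0.990 Ω
|Z| = √(5.90² + 0.990²) = 5.98 Ω
∠Z = arctan(0.990/5.90) = 9.52°
cos φ = cos(9.52°) = 0.986

0.986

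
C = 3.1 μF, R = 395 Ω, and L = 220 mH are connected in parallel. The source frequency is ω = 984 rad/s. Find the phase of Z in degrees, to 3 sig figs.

X_L = ωL = 216 Ω
X_C = 1/(ωC) = 328 Ω
Parallel: admittances add. Y = 1/R + 1/(jωL) + jωC
Y = (0.00253 − j0.00157) S
|Y| = 0.00298 S → |Z| = 1/|Y| = 336 Ω, ∠Z = −∠Y = 31.8°

31.8°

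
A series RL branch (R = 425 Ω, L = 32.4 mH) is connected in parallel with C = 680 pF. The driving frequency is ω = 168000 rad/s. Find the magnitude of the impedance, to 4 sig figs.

X_L = ωL = 5443 Ω
X_C = 1/(ωC) = 8754 Ω
Branch 1 (R+jX_L): Z₁ = 425.0 + j5443 Ω, |Z₁| = 5460 Ω
Branch 2 (−jX_C): Z₂ = −j8754 Ω
Parallel: Z = Z₁Z₂/(Z₁+Z₂), |Z| = 14320 Ω, ∠Z = 78.22°

14320 Ω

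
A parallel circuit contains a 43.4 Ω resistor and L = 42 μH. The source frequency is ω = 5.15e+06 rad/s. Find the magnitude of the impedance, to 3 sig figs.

X_L = ωL = 216 Ω
Parallel: admittances add. Y = 1/R + 1/(jωL)
Y = (0.0230 − j0.00462) S
|Y| = 0.0235 S → |Z| = 1/|Y| = 42.6 Ω, ∠Z = −∠Y = 11.3°

42.6 Ω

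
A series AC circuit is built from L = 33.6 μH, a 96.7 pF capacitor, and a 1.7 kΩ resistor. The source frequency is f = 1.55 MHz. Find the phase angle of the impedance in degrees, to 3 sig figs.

-23.4°

ω = 2πf = 9.739e+06 rad/s
X_L = ωL = 327 Ω
X_C = 1/(ωC) = 1060 Ω
Net reactance X = X_L − X_C = -735 Ω
Z = 1700 − j735 Ω
|Z| = √(1700² + 735²) = 1850 Ω
∠Z = arctan(-735/1700) = -23.4°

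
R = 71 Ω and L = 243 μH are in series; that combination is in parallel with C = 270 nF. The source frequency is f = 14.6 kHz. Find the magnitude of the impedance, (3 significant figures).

ω = 2πf = 91730 rad/s
X_L = ωL = 22.3 Ω
X_C = 1/(ωC) = 40.4 Ω
Branch 1 (R+jX_L): Z₁ = 71.0 + j22.3 Ω, |Z₁| = 74.4 Ω
Branch 2 (−jX_C): Z₂ = −j40.4 Ω
Parallel: Z = Z₁Z₂/(Z₁+Z₂), |Z| = 41.0 Ω, ∠Z = -58.3°

41.0 Ω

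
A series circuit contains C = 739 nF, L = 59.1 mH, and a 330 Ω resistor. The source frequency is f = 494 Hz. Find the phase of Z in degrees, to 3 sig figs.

ω = 2πf = 3104 rad/s
X_L = ωL = 183 Ω
X_C = 1/(ωC) = 436 Ω
Net reactance X = X_L − X_C = -253 Ω
Z = 330 − j253 Ω
|Z| = √(330² + 253²) = 416 Ω
∠Z = arctan(-253/330) = -37.4°

-37.4°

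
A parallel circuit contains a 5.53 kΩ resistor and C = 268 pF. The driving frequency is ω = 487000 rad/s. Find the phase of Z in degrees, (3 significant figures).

-35.8°

X_C = 1/(ωC) = 7660 Ω
Parallel: admittances add. Y = 1/R + jωC
Y = (0.000181 + j0.000131) S
|Y| = 0.000223 S → |Z| = 1/|Y| = 4480 Ω, ∠Z = −∠Y = -35.8°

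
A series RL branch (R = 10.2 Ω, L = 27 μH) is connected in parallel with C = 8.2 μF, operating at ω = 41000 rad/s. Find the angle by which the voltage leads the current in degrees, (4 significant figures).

-73.43°

X_L = ωL = 1.107 Ω
X_C = 1/(ωC) = 2.974 Ω
Branch 1 (R+jX_L): Z₁ = 10.20 + j1.107 Ω, |Z₁| = 10.26 Ω
Branch 2 (−jX_C): Z₂ = −j2.974 Ω
Parallel: Z = Z₁Z₂/(Z₁+Z₂), |Z| = 2.943 Ω, ∠Z = -73.43°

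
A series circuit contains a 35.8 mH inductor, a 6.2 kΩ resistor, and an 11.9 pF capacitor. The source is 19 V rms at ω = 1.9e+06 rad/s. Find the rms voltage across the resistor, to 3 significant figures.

X_L = ωL = 68000 Ω
X_C = 1/(ωC) = 44200 Ω
Net reactance X = X_L − X_C = 23800 Ω
Z = 6200 + j23800 Ω
|Z| = √(6200² + 23800²) = 24600 Ω
I = V/|Z| = 773 μA
V_R = I·|Z_R| = 0.000773 × 6200 = 4.79 V

4.79 V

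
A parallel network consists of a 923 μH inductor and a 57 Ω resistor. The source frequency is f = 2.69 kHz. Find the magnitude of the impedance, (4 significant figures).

ω = 2πf = 16900 rad/s
X_L = ωL = 15.60 Ω
Parallel: admittances add. Y = 1/R + 1/(jωL)
Y = (0.01754 − j0.06410) S
|Y| = 0.06646 S → |Z| = 1/|Y| = 15.05 Ω, ∠Z = −∠Y = 74.69°

15.05 Ω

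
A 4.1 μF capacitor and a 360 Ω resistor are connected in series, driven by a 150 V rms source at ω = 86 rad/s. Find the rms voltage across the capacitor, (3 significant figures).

X_C = 1/(ωC) = 2840 Ω
Z = 360 − j2840 Ω
|Z| = √(360² + 2840²) = 2860 Ω
I = V/|Z| = 52.5 mA
V_C = I·|Z_C| = 0.0525 × 2840 = 149 V

149 V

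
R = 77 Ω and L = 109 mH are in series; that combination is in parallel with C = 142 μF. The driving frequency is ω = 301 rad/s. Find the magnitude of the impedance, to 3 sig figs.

X_L = ωL = 32.8 Ω
X_C = 1/(ωC) = 23.4 Ω
Branch 1 (R+jX_L): Z₁ = 77.0 + j32.8 Ω, |Z₁| = 83.7 Ω
Branch 2 (−jX_C): Z₂ = −j23.4 Ω
Parallel: Z = Z₁Z₂/(Z₁+Z₂), |Z| = 25.2 Ω, ∠Z = -73.9°

25.2 Ω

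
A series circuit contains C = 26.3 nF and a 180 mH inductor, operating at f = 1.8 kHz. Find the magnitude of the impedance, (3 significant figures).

ω = 2πf = 11310 rad/s
X_L = ωL = 2040 Ω
X_C = 1/(ωC) = 3360 Ω
Net reactance X = X_L − X_C = -1330 Ω
Z = − j1330 Ω
|Z| = √(0² + 1330²) = 1330 Ω

1330 Ω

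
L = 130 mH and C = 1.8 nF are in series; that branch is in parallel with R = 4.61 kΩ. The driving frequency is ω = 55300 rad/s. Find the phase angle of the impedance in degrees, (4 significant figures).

X_L = ωL = 7189 Ω
X_C = 1/(ωC) = 10050 Ω
Branch 1: Z₁ = R = 4610 Ω
Branch 2 (series LC): Z₂ = j(X_L − X_C) = −j2857 Ω
Parallel: Z = Z₁Z₂/(Z₁+Z₂), |Z| = 2429 Ω, ∠Z = -58.21°

-58.21°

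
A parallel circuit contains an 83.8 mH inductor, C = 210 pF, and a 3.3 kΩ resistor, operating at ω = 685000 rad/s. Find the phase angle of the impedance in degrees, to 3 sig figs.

-22.6°

X_L = ωL = 57400 Ω
X_C = 1/(ωC) = 6950 Ω
Parallel: admittances add. Y = 1/R + 1/(jωL) + jωC
Y = (0.000303 + j0.000126) S
|Y| = 0.000328 S → |Z| = 1/|Y| = 3050 Ω, ∠Z = −∠Y = -22.6°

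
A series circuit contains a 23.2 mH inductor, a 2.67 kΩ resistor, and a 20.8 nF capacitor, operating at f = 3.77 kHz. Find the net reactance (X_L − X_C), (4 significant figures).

-1480 Ω

ω = 2πf = 23690 rad/s
X_L = ωL = 549.6 Ω
X_C = 1/(ωC) = 2030 Ω
X = 549.6 − 2030 = -1480 Ω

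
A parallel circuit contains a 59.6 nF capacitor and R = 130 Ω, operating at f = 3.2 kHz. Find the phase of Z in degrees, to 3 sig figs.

ω = 2πf = 20110 rad/s
X_C = 1/(ωC) = 834 Ω
Parallel: admittances add. Y = 1/R + jωC
Y = (0.00769 + j0.00120) S
|Y| = 0.00779 S → |Z| = 1/|Y| = 128 Ω, ∠Z = −∠Y = -8.85°

-8.85°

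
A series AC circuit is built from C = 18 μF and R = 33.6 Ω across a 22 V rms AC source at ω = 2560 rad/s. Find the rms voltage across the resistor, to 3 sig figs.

X_C = 1/(ωC) = 21.7 Ω
Z = 33.6 − j21.7 Ω
|Z| = √(33.6² + 21.7²) = 40.0 Ω
I = V/|Z| = 550 mA
V_R = I·|Z_R| = 0.550 × 33.6 = 18.5 V

18.5 V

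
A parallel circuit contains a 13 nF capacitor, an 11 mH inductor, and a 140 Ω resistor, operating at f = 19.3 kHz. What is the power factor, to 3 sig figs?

ω = 2πf = 121300 rad/s
X_L = ωL = 1330 Ω
X_C = 1/(ωC) = 634 Ω
Parallel: admittances add. Y = 1/R + 1/(jωL) + jωC
Y = (0.00714 + j0.000827) S
|Y| = 0.00719 S → |Z| = 1/|Y| = 139 Ω, ∠Z = −∠Y = -6.60°
cos φ = cos(-6.60°) = 0.993

0.993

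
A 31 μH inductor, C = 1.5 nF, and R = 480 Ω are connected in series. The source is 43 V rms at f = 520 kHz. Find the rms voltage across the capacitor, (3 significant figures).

ω = 2πf = 3.267e+06 rad/s
X_L = ωL = 101 Ω
X_C = 1/(ωC) = 204 Ω
Net reactance X = X_L − X_C = -103 Ω
Z = 480 − j103 Ω
|Z| = √(480² + 103²) = 491 Ω
I = V/|Z| = 87.6 mA
V_C = I·|Z_C| = 0.0876 × 204 = 17.9 V

17.9 V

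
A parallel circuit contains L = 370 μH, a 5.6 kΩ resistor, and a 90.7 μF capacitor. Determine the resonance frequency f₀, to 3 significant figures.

ω₀ = 1/√(LC) = 1/√(0.00037 × 9.07e-05) = 5459 rad/s
f₀ = ω₀/(2π) = 869 Hz

869 Hz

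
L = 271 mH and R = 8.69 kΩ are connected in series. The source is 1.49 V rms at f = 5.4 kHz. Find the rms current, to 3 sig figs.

ω = 2πf = 33930 rad/s
X_L = ωL = 9190 Ω
Z = 8690 + j9190 Ω
|Z| = √(8690² + 9190²) = 12700 Ω
I = V/|Z| = 1.49/12700 = 118 μA

118 μA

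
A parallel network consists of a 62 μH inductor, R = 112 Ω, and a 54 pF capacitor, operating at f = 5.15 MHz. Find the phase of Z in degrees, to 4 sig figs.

ω = 2πf = 3.236e+07 rad/s
X_L = ωL = 2006 Ω
X_C = 1/(ωC) = 572.3 Ω
Parallel: admittances add. Y = 1/R + 1/(jωL) + jωC
Y = (0.008929 + j0.001249) S
|Y| = 0.009015 S → |Z| = 1/|Y| = 110.9 Ω, ∠Z = −∠Y = -7.963°

-7.963°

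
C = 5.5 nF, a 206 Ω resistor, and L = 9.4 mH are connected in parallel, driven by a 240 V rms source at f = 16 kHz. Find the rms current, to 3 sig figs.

ω = 2πf = 100500 rad/s
X_L = ωL = 945 Ω
X_C = 1/(ωC) = 1810 Ω
Parallel: admittances add. Y = 1/R + 1/(jωL) + jωC
Y = (0.00485 − j0.000505) S
|Y| = 0.00488 S → |Z| = 1/|Y| = 205 Ω, ∠Z = −∠Y = 5.94°
I = V/|Z| = 240/205 = 1.17 A

1.17 A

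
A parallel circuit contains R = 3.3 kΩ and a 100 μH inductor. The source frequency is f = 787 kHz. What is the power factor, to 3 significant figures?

ω = 2πf = 4.945e+06 rad/s
X_L = ωL = 494 Ω
Parallel: admittances add. Y = 1/R + 1/(jωL)
Y = (0.000303 − j0.00202) S
|Y| = 0.00204 S → |Z| = 1/|Y| = 489 Ω, ∠Z = −∠Y = 81.5°
cos φ = cos(81.5°) = 0.148

0.148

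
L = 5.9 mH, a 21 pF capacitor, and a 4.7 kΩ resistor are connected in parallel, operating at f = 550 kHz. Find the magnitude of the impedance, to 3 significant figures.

ω = 2πf = 3.456e+06 rad/s
X_L = ωL = 20400 Ω
X_C = 1/(ωC) = 13800 Ω
Parallel: admittances add. Y = 1/R + 1/(jωL) + jωC
Y = (0.000213 + j2.35e-05) S
|Y| = 0.000214 S → |Z| = 1/|Y| = 4670 Ω, ∠Z = −∠Y = -6.31°

4670 Ω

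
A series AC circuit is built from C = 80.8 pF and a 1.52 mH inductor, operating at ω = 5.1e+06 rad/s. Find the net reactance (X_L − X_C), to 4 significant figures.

X_L = ωL = 7752 Ω
X_C = 1/(ωC) = 2427 Ω
X = 7752 − 2427 = 5325 Ω

5325 Ω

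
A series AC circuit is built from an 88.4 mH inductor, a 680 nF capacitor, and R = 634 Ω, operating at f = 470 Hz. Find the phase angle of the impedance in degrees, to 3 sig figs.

-20.5°

ω = 2πf = 2953 rad/s
X_L = ωL = 261 Ω
X_C = 1/(ωC) = 498 Ω
Net reactance X = X_L − X_C = -237 Ω
Z = 634 − j237 Ω
|Z| = √(634² + 237²) = 677 Ω
∠Z = arctan(-237/634) = -20.5°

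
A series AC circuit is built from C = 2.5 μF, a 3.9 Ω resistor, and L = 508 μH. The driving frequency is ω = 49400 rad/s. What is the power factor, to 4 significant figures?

0.2236

X_L = ωL = 25.10 Ω
X_C = 1/(ωC) = 8.097 Ω
Net reactance X = X_L − X_C = 17.00 Ω
Z = 3.900 + j17.00 Ω
|Z| = √(3.900² + 17.00²) = 17.44 Ω
∠Z = arctan(17.00/3.900) = 77.08°
cos φ = cos(77.08°) = 0.2236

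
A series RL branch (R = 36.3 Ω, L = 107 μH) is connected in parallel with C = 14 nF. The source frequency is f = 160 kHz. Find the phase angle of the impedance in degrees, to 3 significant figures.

-63.8°

ω = 2πf = 1.005e+06 rad/s
X_L = ωL = 108 Ω
X_C = 1/(ωC) = 71.1 Ω
Branch 1 (R+jX_L): Z₁ = 36.3 + j108 Ω, |Z₁| = 114 Ω
Branch 2 (−jX_C): Z₂ = −j71.1 Ω
Parallel: Z = Z₁Z₂/(Z₁+Z₂), |Z| = 157 Ω, ∠Z = -63.8°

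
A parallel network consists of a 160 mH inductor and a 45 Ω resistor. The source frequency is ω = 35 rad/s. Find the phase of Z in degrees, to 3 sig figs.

82.9°

X_L = ωL = 5.60 Ω
Parallel: admittances add. Y = 1/R + 1/(jωL)
Y = (0.0222 − j0.179) S
|Y| = 0.180 S → |Z| = 1/|Y| = 5.56 Ω, ∠Z = −∠Y = 82.9°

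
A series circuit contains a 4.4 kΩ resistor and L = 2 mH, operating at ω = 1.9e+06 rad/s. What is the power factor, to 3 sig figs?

0.757

X_L = ωL = 3800 Ω
Z = 4400 + j3800 Ω
|Z| = √(4400² + 3800²) = 5810 Ω
∠Z = arctan(3800/4400) = 40.8°
cos φ = cos(40.8°) = 0.757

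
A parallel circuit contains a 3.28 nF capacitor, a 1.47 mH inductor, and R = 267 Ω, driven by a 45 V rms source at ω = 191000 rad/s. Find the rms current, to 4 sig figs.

X_L = ωL = 280.8 Ω
X_C = 1/(ωC) = 1596 Ω
Parallel: admittances add. Y = 1/R + 1/(jωL) + jωC
Y = (0.003745 − j0.002935) S
|Y| = 0.004758 S → |Z| = 1/|Y| = 210.2 Ω, ∠Z = −∠Y = 38.09°
I = V/|Z| = 45/210.2 = 214.1 mA

214.1 mA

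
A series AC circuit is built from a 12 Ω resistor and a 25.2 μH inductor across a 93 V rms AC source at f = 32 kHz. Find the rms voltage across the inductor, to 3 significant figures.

ω = 2πf = 201100 rad/s
X_L = ωL = 5.07 Ω
Z = 12.0 + j5.07 Ω
|Z| = √(12.0² + 5.07²) = 13.0 Ω
I = V/|Z| = 7.14 A
V_L = I·|Z_L| = 7.14 × 5.07 = 36.2 V

36.2 V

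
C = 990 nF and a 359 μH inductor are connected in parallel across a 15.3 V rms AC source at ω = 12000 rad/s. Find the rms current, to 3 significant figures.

X_L = ωL = 4.31 Ω
X_C = 1/(ωC) = 84.2 Ω
Parallel: admittances add. Y = 1/(jωL) + jωC
Y = (0 − j0.220) S
|Y| = 0.220 S → |Z| = 1/|Y| = 4.54 Ω, ∠Z = −∠Y = 90.0°
I = V/|Z| = 15.3/4.54 = 3.37 A

3.37 A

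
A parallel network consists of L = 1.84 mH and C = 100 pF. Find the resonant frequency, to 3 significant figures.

371 kHz

ω₀ = 1/√(LC) = 1/√(0.00184 × 1e-10) = 2.331e+06 rad/s
f₀ = ω₀/(2π) = 371 kHz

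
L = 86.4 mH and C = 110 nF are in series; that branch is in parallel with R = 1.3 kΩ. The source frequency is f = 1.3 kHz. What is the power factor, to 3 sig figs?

0.299

ω = 2πf = 8168 rad/s
X_L = ωL = 706 Ω
X_C = 1/(ωC) = 1110 Ω
Branch 1: Z₁ = R = 1300 Ω
Branch 2 (series LC): Z₂ = j(X_L − X_C) = −j407 Ω
Parallel: Z = Z₁Z₂/(Z₁+Z₂), |Z| = 389 Ω, ∠Z = -72.6°
cos φ = cos(-72.6°) = 0.299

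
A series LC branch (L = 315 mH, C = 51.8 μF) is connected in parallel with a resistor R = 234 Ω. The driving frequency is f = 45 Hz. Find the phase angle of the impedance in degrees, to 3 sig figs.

84.9°

ω = 2πf = 282.7 rad/s
X_L = ωL = 89.1 Ω
X_C = 1/(ωC) = 68.3 Ω
Branch 1: Z₁ = R = 234 Ω
Branch 2 (series LC): Z₂ = j(X_L − X_C) = j20.8 Ω
Parallel: Z = Z₁Z₂/(Z₁+Z₂), |Z| = 20.7 Ω, ∠Z = 84.9°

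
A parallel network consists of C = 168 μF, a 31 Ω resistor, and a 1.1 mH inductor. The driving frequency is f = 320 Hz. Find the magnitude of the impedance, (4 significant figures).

ω = 2πf = 2011 rad/s
X_L = ωL = 2.212 Ω
X_C = 1/(ωC) = 2.960 Ω
Parallel: admittances add. Y = 1/R + 1/(jωL) + jωC
Y = (0.03226 − j0.1144) S
|Y| = 0.1188 S → |Z| = 1/|Y| = 8.416 Ω, ∠Z = −∠Y = 74.25°

8.416 Ω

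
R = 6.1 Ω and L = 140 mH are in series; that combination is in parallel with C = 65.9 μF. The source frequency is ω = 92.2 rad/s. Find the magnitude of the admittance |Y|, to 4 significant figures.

X_L = ωL = 12.91 Ω
X_C = 1/(ωC) = 164.6 Ω
Branch 1 (R+jX_L): Z₁ = 6.100 + j12.91 Ω, |Z₁| = 14.28 Ω
Branch 2 (−jX_C): Z₂ = −j164.6 Ω
Parallel: Z = Z₁Z₂/(Z₁+Z₂), |Z| = 15.48 Ω, ∠Z = 62.40°
|Y| = 1/|Z| = 64.60 mS

64.60 mS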